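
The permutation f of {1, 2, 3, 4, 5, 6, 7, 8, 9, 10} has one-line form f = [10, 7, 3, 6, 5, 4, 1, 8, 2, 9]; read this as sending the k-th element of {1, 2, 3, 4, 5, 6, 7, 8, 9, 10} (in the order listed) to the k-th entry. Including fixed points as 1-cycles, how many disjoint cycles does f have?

The cycle decomposition is (1, 10, 9, 2, 7)(3)(4, 6)(5)(8), which has 5 cycles (counting 1-cycles).

5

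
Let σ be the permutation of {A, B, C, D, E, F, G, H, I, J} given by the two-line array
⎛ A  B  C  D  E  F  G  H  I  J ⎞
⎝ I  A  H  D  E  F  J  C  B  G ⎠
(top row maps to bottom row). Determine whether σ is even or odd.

In disjoint-cycle form the cycle lengths are 3, 2, 2, 1, 1, 1.
A cycle is odd iff its length is even; σ has 2 even-length cycles, so sgn(σ) = (−1)^2 and σ is even.

even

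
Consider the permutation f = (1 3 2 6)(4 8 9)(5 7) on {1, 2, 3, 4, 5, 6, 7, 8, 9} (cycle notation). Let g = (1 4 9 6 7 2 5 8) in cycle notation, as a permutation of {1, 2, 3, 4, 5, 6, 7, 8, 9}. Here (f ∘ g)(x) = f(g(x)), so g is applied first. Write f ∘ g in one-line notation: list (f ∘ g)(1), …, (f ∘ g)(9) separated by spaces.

8 7 2 4 9 5 6 3 1

For each element, apply g then f: 1 → 4 → 8; 2 → 5 → 7; 3 → 3 → 2; 4 → 9 → 4; 5 → 8 → 9; 6 → 7 → 5; 7 → 2 → 6; 8 → 1 → 3; 9 → 6 → 1.
So f ∘ g in one-line form is 8 7 2 4 9 5 6 3 1.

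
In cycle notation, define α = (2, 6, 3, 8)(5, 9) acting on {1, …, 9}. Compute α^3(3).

6

3 lies in the 4-cycle (2, 6, 3, 8).
Advancing 3 steps from 3: 3 → 8 → 2 → 6.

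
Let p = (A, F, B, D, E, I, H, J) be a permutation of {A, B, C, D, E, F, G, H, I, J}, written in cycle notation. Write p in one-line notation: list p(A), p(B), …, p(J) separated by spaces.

F D C E I B G J H A

Reading each image from the cycles: A→F, B→D, C→C, D→E, E→I, F→B, G→G, H→J, I→H, J→A.
So the one-line form is F D C E I B G J H A.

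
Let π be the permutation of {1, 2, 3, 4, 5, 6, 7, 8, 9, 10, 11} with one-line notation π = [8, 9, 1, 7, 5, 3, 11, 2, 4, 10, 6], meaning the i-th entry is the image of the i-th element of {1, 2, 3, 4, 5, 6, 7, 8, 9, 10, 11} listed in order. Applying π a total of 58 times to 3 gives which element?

9

Tracing 3 → 1 → … returns to 3 after 9 steps, so 3 lies in a 9-cycle (1 8 2 9 4 7 11 6 3).
Powers repeat with period 9 on this cycle, and 58 mod 9 = 4, so π^58(3) = π^4(3).
Advancing 4 steps from 3: 3 → 1 → 8 → 2 → 9.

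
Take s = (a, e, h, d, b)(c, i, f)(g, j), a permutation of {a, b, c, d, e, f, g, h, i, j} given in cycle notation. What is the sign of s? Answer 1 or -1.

-1

The cycle lengths are 5, 3, 2.
A cycle is odd iff its length is even; s has 1 even-length cycle, so sgn(s) = (−1)^1 and s is odd.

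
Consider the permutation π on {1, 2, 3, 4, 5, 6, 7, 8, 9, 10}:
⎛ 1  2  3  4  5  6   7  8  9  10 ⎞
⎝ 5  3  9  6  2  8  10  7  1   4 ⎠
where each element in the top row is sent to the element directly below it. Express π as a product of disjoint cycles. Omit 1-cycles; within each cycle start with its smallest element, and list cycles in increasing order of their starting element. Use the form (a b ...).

Start at 1 and follow images: 1 → 5 → 2 → 3 → 9 → 1, giving the cycle (1 5 2 3 9).
Continuing from each remaining unvisited element yields (1 5 2 3 9)(4 6 8 7 10).

(1 5 2 3 9)(4 6 8 7 10)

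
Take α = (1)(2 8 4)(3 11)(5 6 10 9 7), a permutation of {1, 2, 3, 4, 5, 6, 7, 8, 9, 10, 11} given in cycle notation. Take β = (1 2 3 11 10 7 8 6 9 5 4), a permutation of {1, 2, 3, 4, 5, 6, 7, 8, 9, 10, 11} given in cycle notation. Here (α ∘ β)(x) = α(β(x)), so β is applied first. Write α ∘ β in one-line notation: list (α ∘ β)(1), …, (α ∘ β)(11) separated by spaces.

8 11 3 1 2 7 4 10 6 5 9

For each element, apply β then α: 1 → 2 → 8; 2 → 3 → 11; 3 → 11 → 3; 4 → 1 → 1; 5 → 4 → 2; 6 → 9 → 7; 7 → 8 → 4; 8 → 6 → 10; 9 → 5 → 6; 10 → 7 → 5; 11 → 10 → 9.
Collecting the images, α ∘ β = [8 11 3 1 2 7 4 10 6 5 9].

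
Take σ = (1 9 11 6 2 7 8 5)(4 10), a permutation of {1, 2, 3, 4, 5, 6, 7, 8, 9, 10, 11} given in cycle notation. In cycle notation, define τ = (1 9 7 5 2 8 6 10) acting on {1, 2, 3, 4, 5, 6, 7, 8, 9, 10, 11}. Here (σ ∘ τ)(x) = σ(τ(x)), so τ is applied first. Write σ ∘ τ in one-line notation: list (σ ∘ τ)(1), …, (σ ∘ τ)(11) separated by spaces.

11 5 3 10 7 4 1 2 8 9 6

Chase each element through τ then σ: 1 → 9 → 11; 2 → 8 → 5; 3 → 3 → 3; 4 → 4 → 10; 5 → 2 → 7; 6 → 10 → 4; 7 → 5 → 1; 8 → 6 → 2; 9 → 7 → 8; 10 → 1 → 9; 11 → 11 → 6.
Collecting the images, σ ∘ τ = [11 5 3 10 7 4 1 2 8 9 6].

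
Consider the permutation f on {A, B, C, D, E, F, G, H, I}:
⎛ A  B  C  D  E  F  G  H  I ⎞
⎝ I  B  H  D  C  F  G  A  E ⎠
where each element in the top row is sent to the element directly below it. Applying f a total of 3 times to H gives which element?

E

Tracing H → A → … returns to H after 5 steps, so H lies in a 5-cycle (A I E C H).
Stepping 3 places around the cycle: H → A → I → E.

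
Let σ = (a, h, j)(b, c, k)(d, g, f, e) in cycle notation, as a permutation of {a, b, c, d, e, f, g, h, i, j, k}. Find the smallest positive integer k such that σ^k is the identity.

12

The disjoint cycles have lengths 4, 3, 3, 1.
The order is lcm(4, 3, 3) = 12.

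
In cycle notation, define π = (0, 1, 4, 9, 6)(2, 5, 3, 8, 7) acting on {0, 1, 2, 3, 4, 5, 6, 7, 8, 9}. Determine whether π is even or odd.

The cycle lengths are 5, 5.
A cycle of length ℓ contributes ℓ−1 transpositions, so π is a product of 4 + 4 = 8 transpositions — even.

even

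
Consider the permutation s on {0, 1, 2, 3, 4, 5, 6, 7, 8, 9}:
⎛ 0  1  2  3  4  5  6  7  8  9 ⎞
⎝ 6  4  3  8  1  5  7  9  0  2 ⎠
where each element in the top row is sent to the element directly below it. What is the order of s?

Writing s as disjoint cycles, the cycle lengths are 7, 2, 1.
The order is lcm(7, 2) = 14.

14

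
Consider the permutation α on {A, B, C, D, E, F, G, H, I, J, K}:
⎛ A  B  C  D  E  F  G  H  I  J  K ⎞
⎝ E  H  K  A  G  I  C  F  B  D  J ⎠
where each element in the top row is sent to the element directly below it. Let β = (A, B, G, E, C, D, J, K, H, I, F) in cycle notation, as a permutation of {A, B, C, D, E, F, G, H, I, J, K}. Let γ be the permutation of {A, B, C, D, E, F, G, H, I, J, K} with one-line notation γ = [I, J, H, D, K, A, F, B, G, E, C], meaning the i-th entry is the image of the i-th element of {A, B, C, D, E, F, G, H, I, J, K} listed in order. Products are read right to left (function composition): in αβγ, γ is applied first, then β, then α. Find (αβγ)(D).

D

Apply the permutations in order: γ(D) = D, then β(D) = J, then α(J) = D. So (αβγ)(D) = D.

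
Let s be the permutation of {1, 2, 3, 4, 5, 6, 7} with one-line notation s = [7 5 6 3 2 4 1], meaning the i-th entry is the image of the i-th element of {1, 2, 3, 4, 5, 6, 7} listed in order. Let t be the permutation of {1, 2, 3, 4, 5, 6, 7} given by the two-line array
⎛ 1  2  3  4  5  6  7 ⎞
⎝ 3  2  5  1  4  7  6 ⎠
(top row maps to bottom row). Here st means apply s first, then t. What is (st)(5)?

2

s(5) = 2, then t(2) = 2; composing gives (st)(5) = 2.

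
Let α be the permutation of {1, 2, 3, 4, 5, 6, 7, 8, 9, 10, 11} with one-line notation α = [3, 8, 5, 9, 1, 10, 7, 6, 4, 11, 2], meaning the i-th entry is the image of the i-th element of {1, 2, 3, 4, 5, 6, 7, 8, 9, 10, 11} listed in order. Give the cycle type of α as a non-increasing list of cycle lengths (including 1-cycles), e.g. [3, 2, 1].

[5, 3, 2, 1]

The disjoint cycles are (1 3 5)(2 8 6 10 11)(4 9)(7), with lengths 5, 3, 2, 1 in non-increasing order.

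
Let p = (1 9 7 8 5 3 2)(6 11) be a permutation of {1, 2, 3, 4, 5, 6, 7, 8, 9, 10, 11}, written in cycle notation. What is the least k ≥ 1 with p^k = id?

14

The disjoint cycles have lengths 7, 2, 1, 1.
Since disjoint cycles commute, ord(p) = lcm(7, 2) = 14.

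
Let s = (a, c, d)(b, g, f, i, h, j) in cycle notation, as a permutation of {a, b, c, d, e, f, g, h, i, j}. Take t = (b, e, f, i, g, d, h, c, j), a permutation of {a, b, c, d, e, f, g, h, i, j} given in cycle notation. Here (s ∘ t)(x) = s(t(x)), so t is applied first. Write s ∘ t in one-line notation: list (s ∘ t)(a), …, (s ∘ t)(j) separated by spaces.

(s ∘ t)(x) = s(t(x)). Computing each image: s(t(a)) = s(a) = c, s(t(b)) = s(e) = e, s(t(c)) = s(j) = b, s(t(d)) = s(h) = j, s(t(e)) = s(f) = i, s(t(f)) = s(i) = h, s(t(g)) = s(d) = a, s(t(h)) = s(c) = d, s(t(i)) = s(g) = f, s(t(j)) = s(b) = g.
Hence s ∘ t = [c e b j i h a d f g].

c e b j i h a d f g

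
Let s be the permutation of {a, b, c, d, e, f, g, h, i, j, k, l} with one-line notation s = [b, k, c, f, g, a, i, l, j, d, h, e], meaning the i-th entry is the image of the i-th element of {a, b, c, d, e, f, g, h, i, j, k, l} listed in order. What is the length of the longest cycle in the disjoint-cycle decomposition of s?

Decomposing into disjoint cycles gives (a b k h l e g i j d f); the longest has length 11.

11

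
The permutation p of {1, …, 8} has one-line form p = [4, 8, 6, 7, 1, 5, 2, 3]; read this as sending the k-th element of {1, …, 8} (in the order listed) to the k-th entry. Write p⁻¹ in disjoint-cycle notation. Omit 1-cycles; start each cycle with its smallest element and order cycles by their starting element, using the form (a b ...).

(1 5 6 3 8 2 7 4)

First write p in disjoint cycles: (1 4 7 2 8 3 6 5).
The inverse reverses every cycle; in canonical form, p⁻¹ = (1 5 6 3 8 2 7 4).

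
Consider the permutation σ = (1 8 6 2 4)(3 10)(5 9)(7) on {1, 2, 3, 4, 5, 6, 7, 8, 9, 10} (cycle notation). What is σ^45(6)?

6

6 lies in the 5-cycle (1 8 6 2 4).
Since the cycle has length 5, σ^45 acts on it the same as σ^0 (45 mod 5 = 0).
So σ^45(6) = 6.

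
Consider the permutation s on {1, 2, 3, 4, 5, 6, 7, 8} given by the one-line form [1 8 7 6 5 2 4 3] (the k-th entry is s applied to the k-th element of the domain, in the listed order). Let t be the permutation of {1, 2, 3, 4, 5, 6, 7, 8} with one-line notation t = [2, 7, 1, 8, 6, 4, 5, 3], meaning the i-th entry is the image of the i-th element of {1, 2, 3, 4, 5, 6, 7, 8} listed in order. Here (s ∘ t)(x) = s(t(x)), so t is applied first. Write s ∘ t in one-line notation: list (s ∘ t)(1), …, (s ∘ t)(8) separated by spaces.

(s ∘ t)(x) = s(t(x)). Computing each image: s(t(1)) = s(2) = 8, s(t(2)) = s(7) = 4, s(t(3)) = s(1) = 1, s(t(4)) = s(8) = 3, s(t(5)) = s(6) = 2, s(t(6)) = s(4) = 6, s(t(7)) = s(5) = 5, s(t(8)) = s(3) = 7.
Hence s ∘ t = [8 4 1 3 2 6 5 7].

8 4 1 3 2 6 5 7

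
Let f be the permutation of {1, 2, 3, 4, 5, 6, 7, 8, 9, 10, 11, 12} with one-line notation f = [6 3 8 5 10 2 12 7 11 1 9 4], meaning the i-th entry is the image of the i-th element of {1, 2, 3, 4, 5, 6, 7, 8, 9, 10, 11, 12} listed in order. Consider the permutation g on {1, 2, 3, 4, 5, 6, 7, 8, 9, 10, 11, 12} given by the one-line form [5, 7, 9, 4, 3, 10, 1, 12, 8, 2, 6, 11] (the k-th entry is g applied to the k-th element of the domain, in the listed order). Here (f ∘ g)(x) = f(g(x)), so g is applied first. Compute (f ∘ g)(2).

12

g(2) = 7, then f(7) = 12; composing gives (f ∘ g)(2) = 12.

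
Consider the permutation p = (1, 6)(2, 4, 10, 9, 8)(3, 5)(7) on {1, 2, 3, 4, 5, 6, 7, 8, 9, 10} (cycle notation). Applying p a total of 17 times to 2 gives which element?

10

2 lies in the 5-cycle (2, 4, 10, 9, 8).
On a 5-cycle, p^5 is the identity, so p^17 = p^2 there (17 ≡ 2 mod 5).
Stepping 2 places around the cycle: 2 → 4 → 10.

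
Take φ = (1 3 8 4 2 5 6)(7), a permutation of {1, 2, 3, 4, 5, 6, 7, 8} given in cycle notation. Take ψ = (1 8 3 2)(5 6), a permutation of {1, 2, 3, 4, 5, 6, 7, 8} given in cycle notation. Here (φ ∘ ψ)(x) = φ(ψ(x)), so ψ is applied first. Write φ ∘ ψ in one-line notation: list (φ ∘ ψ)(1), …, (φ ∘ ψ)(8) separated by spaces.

4 3 5 2 1 6 7 8

For each element, apply ψ then φ: 1 → 8 → 4; 2 → 1 → 3; 3 → 2 → 5; 4 → 4 → 2; 5 → 6 → 1; 6 → 5 → 6; 7 → 7 → 7; 8 → 3 → 8.
So φ ∘ ψ in one-line form is 4 3 5 2 1 6 7 8.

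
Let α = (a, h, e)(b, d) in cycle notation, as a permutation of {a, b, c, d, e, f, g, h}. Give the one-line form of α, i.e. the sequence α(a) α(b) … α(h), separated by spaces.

Reading each image from the cycles: a↦h, b↦d, c↦c, d↦b, e↦a, f↦f, g↦g, h↦e.
Listing these in domain order gives h d c b a f g e.

h d c b a f g e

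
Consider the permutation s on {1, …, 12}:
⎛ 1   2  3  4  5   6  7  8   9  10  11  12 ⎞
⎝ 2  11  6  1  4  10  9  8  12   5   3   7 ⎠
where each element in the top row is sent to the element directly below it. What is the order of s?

24

Decomposing into disjoint cycles gives cycle lengths 8, 3, 1.
The order of s is the least common multiple of its cycle lengths: lcm(8, 3) = 24.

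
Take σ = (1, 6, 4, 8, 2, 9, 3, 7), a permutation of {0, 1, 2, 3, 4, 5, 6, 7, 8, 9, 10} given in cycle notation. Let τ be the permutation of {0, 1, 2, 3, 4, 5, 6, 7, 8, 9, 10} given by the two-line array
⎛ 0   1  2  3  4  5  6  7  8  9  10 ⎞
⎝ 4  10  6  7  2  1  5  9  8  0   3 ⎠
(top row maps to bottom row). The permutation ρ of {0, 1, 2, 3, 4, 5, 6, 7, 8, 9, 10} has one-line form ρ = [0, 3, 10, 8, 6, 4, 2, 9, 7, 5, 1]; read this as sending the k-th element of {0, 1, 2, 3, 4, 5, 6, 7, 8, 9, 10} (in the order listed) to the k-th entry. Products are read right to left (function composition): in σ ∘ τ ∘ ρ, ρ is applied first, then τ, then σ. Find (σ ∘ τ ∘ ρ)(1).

(σ ∘ τ ∘ ρ)(1) = σ(τ(ρ(1))). ρ(1) = 3, then τ(3) = 7, then σ(7) = 1, so the result is 1.

1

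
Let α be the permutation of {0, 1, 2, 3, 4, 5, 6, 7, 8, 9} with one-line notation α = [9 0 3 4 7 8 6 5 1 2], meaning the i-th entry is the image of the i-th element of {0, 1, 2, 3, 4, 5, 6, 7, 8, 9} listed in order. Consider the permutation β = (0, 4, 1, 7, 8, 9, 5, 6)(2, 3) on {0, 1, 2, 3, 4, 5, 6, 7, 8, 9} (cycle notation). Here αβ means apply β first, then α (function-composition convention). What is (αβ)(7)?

1

β(7) = 8, then α(8) = 1; composing gives (αβ)(7) = 1.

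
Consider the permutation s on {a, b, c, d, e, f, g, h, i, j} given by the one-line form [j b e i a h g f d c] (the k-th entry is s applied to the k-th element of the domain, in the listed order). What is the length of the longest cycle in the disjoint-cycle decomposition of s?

4

Decomposing into disjoint cycles gives (a, j, c, e)(d, i)(f, h); the longest has length 4.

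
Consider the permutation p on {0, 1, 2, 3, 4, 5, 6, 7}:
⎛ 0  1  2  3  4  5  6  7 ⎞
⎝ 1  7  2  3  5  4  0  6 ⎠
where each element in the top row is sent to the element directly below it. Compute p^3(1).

0

Tracing 1 → 7 → … returns to 1 after 4 steps, so 1 lies in a 4-cycle (0, 1, 7, 6).
Stepping 3 places around the cycle: 1 → 7 → 6 → 0.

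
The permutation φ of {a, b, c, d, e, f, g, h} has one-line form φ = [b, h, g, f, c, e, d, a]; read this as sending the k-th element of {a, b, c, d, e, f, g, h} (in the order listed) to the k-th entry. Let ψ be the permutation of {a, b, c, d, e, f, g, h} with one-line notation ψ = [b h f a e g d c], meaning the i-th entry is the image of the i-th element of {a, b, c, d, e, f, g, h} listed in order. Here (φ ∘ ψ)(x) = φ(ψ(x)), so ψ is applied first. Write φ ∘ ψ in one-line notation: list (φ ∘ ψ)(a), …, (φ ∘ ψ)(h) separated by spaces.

h a e b c d f g

Chase each element through ψ then φ: a → b → h; b → h → a; c → f → e; d → a → b; e → e → c; f → g → d; g → d → f; h → c → g.
Collecting the images, φ ∘ ψ = [h a e b c d f g].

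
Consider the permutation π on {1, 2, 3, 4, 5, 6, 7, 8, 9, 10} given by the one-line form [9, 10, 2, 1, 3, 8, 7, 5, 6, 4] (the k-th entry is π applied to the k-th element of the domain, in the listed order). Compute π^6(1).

Tracing 1 → 9 → … returns to 1 after 9 steps, so 1 lies in a 9-cycle (1 9 6 8 5 3 2 10 4).
Stepping 6 places around the cycle: 1 → 9 → 6 → 8 → 5 → 3 → 2.

2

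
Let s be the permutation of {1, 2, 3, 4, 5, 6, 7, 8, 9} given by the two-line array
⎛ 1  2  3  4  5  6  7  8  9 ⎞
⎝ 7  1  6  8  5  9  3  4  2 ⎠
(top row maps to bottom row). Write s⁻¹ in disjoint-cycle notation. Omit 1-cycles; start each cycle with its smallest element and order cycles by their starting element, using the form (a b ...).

The cycle decomposition of s is (1 7 3 6 9 2)(4 8).
The inverse reverses every cycle; in canonical form, s⁻¹ = (1 2 9 6 3 7)(4 8).

(1 2 9 6 3 7)(4 8)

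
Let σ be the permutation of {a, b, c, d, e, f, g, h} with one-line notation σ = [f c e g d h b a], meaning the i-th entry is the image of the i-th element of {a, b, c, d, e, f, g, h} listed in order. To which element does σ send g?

g is element number 7 of the domain, and entry number 7 of the one-line form is b, so σ(g) = b.

b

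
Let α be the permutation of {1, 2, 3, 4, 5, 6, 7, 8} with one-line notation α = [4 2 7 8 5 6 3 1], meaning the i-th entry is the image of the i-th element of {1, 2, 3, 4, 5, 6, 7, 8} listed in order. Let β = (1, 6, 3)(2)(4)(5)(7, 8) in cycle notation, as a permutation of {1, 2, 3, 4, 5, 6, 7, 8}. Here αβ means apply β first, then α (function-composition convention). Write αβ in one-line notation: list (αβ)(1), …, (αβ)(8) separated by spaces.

6 2 4 8 5 7 1 3

Chase each element through β then α: 1 → 6 → 6; 2 → 2 → 2; 3 → 1 → 4; 4 → 4 → 8; 5 → 5 → 5; 6 → 3 → 7; 7 → 8 → 1; 8 → 7 → 3.
Collecting the images, αβ = [6 2 4 8 5 7 1 3].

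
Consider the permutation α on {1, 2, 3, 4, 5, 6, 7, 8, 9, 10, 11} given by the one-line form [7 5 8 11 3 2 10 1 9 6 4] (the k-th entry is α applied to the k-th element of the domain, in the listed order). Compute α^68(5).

7

Tracing 5 → 3 → … returns to 5 after 8 steps, so 5 lies in an 8-cycle (1 7 10 6 2 5 3 8).
On an 8-cycle, α^8 is the identity, so α^68 = α^4 there (68 ≡ 4 mod 8).
Advancing 4 steps from 5: 5 → 3 → 8 → 1 → 7.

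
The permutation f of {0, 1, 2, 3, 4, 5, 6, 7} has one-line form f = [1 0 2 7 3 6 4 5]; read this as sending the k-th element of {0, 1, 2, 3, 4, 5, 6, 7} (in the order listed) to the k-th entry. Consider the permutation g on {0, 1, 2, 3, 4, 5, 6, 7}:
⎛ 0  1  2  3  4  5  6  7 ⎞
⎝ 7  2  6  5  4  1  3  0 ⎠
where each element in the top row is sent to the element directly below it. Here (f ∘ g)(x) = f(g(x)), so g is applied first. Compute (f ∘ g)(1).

2

First apply g: g(1) = 2, then f(2) = 2. Thus (f ∘ g)(1) = 2.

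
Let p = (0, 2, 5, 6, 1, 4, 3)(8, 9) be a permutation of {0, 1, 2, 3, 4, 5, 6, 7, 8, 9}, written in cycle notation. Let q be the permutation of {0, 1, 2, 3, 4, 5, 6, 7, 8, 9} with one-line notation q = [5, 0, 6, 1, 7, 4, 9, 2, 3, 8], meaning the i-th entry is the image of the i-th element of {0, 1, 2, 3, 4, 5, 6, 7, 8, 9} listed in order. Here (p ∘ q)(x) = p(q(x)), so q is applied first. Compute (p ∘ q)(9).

First apply q: q(9) = 8, then p(8) = 9. Thus (p ∘ q)(9) = 9.

9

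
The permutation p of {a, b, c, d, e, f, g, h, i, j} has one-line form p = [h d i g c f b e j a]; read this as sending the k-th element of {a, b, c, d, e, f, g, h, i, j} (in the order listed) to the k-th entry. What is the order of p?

Writing p as disjoint cycles, the cycle lengths are 6, 3, 1.
Since disjoint cycles commute, ord(p) = lcm(6, 3) = 6.

6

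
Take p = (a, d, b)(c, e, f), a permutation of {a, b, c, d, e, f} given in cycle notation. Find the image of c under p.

In the cycle (c, e, f), c is followed by e, so p(c) = e.

e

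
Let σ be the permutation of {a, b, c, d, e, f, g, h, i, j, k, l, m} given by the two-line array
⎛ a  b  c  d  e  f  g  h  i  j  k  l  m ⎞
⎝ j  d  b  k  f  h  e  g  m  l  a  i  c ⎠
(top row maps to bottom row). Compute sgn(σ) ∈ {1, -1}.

-1

In disjoint-cycle form the cycle lengths are 9, 4.
A cycle of length ℓ contributes ℓ−1 transpositions, so σ is a product of 8 + 3 = 11 transpositions — odd.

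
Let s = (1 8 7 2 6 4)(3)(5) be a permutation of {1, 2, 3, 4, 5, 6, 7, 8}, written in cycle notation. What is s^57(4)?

7

4 lies in the 6-cycle (1 8 7 2 6 4).
Powers repeat with period 6 on this cycle, and 57 mod 6 = 3, so s^57(4) = s^3(4).
Advancing 3 steps from 4: 4 → 1 → 8 → 7.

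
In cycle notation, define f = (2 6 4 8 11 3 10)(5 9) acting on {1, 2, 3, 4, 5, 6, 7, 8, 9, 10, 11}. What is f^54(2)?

3

2 lies in the 7-cycle (2 6 4 8 11 3 10).
On a 7-cycle, f^7 is the identity, so f^54 = f^5 there (54 ≡ 5 mod 7).
Advancing 5 steps from 2: 2 → 6 → 4 → 8 → 11 → 3.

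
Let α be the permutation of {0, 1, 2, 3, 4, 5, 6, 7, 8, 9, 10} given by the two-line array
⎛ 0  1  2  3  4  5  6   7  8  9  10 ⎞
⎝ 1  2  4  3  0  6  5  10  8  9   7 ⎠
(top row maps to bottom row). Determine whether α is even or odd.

In disjoint-cycle form the cycle lengths are 4, 2, 2, 1, 1, 1.
A cycle of length ℓ contributes ℓ−1 transpositions, so α is a product of 3 + 1 + 1 = 5 transpositions — odd.

odd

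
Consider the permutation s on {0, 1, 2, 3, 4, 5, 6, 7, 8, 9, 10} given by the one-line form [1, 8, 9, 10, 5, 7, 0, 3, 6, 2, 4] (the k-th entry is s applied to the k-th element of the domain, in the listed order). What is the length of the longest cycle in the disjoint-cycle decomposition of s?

Decomposing into disjoint cycles gives (0, 1, 8, 6)(2, 9)(3, 10, 4, 5, 7); the longest has length 5.

5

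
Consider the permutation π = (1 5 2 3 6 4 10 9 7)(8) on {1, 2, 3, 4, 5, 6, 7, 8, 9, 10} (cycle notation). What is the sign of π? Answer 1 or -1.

1

The cycle lengths are 9, 1.
A cycle of length ℓ contributes ℓ−1 transpositions, so π is a product of 8 transpositions — even.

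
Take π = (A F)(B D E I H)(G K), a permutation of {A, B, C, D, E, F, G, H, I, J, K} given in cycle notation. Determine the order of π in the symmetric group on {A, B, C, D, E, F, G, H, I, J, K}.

10

The disjoint cycles have lengths 5, 2, 2, 1, 1.
The order is lcm(5, 2, 2) = 10.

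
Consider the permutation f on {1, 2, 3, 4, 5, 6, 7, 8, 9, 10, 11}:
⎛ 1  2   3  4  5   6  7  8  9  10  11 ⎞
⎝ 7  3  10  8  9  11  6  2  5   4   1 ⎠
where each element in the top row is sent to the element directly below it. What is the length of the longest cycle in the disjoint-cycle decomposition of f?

5

Decomposing into disjoint cycles gives (1 7 6 11)(2 3 10 4 8)(5 9); the longest has length 5.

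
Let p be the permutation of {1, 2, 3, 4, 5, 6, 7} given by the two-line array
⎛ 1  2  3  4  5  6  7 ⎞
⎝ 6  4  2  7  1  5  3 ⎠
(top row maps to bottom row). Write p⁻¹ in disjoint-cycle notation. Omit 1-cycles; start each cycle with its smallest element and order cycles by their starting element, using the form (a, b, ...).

(1, 5, 6)(2, 3, 7, 4)

The cycle decomposition of p is (1, 6, 5)(2, 4, 7, 3).
The inverse reverses every cycle; in canonical form, p⁻¹ = (1, 5, 6)(2, 3, 7, 4).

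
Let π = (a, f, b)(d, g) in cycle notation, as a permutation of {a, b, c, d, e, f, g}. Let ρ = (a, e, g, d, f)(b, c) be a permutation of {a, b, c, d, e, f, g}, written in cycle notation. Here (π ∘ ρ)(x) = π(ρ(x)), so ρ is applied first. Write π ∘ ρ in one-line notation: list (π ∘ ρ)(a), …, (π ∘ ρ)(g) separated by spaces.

e c a b d f g

For each element, apply ρ then π: a → e → e; b → c → c; c → b → a; d → f → b; e → g → d; f → a → f; g → d → g.
So π ∘ ρ in one-line form is e c a b d f g.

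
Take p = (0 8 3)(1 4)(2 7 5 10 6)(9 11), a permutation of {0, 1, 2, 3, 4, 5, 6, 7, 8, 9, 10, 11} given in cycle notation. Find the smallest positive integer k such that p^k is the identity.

30

The cycle type of p is (5, 3, 2, 2).
The order of p is the least common multiple of its cycle lengths: lcm(5, 3, 2, 2) = 30.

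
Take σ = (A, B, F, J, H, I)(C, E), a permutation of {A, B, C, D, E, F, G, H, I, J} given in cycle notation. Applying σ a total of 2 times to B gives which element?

B lies in the 6-cycle (A, B, F, J, H, I).
Advancing 2 steps from B: B → F → J.

J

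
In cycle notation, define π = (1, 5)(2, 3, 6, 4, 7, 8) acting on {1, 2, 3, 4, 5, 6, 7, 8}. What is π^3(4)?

4 lies in the 6-cycle (2, 3, 6, 4, 7, 8).
Stepping 3 places around the cycle: 4 → 7 → 8 → 2.

2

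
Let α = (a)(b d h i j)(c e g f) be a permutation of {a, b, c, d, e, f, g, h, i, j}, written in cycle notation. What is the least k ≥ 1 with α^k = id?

20

The cycle type of α is (5, 4, 1).
The order of α is the least common multiple of its cycle lengths: lcm(5, 4) = 20.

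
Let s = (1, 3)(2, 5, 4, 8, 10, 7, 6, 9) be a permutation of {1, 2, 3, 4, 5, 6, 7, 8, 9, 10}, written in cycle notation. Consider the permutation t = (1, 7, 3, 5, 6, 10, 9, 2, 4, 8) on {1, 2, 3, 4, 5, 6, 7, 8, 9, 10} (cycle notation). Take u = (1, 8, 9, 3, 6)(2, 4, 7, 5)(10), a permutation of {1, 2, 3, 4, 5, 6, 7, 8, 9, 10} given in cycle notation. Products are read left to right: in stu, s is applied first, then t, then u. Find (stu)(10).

(stu)(10) = u(t(s(10))). s(10) = 7, then t(7) = 3, then u(3) = 6, so the result is 6.

6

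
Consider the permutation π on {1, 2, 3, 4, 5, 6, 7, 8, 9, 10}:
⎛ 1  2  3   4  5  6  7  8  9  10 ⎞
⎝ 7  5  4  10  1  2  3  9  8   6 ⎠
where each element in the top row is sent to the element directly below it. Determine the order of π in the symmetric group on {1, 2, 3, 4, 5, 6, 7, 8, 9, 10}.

8

The disjoint-cycle form of π has cycle lengths 8, 2.
Since disjoint cycles commute, ord(π) = lcm(8, 2) = 8.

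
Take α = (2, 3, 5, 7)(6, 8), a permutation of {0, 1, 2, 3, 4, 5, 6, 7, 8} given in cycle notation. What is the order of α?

4

The cycle type of α is (4, 2, 1, 1, 1).
The order of α is the least common multiple of its cycle lengths: lcm(4, 2) = 4.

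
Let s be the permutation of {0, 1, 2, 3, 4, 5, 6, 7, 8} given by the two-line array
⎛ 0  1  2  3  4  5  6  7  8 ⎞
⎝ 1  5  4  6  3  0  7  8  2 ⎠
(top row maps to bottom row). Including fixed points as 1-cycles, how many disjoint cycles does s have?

2

The cycle decomposition is (0, 1, 5)(2, 4, 3, 6, 7, 8), which has 2 cycles (counting 1-cycles).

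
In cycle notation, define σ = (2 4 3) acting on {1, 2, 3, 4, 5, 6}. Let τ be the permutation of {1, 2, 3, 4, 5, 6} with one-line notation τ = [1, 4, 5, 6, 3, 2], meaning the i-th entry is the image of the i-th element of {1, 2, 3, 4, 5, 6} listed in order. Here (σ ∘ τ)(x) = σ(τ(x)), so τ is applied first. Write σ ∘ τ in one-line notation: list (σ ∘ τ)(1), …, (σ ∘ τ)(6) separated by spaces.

1 3 5 6 2 4

(σ ∘ τ)(x) = σ(τ(x)). Computing each image: σ(τ(1)) = σ(1) = 1, σ(τ(2)) = σ(4) = 3, σ(τ(3)) = σ(5) = 5, σ(τ(4)) = σ(6) = 6, σ(τ(5)) = σ(3) = 2, σ(τ(6)) = σ(2) = 4.
Hence σ ∘ τ = [1 3 5 6 2 4].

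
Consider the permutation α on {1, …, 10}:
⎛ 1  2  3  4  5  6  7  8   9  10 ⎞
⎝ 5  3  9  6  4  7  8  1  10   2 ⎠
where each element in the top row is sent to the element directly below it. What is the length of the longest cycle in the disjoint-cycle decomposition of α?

Decomposing into disjoint cycles gives (1, 5, 4, 6, 7, 8)(2, 3, 9, 10); the longest has length 6.

6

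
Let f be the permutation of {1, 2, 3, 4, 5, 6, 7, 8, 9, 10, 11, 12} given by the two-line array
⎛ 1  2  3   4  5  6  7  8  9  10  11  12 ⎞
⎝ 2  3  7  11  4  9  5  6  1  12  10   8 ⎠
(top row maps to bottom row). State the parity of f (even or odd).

In disjoint-cycle form the cycle lengths are 12.
A cycle of length ℓ contributes ℓ−1 transpositions, so f is a product of 11 transpositions — odd.

odd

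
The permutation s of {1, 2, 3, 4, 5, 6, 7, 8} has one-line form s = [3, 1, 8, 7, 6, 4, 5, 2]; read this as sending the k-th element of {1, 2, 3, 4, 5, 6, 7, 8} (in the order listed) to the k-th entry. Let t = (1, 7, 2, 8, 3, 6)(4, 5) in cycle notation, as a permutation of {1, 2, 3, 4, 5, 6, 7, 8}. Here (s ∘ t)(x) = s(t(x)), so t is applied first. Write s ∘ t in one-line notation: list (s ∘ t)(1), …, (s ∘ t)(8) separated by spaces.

Chase each element through t then s: 1 → 7 → 5; 2 → 8 → 2; 3 → 6 → 4; 4 → 5 → 6; 5 → 4 → 7; 6 → 1 → 3; 7 → 2 → 1; 8 → 3 → 8.
So s ∘ t in one-line form is 5 2 4 6 7 3 1 8.

5 2 4 6 7 3 1 8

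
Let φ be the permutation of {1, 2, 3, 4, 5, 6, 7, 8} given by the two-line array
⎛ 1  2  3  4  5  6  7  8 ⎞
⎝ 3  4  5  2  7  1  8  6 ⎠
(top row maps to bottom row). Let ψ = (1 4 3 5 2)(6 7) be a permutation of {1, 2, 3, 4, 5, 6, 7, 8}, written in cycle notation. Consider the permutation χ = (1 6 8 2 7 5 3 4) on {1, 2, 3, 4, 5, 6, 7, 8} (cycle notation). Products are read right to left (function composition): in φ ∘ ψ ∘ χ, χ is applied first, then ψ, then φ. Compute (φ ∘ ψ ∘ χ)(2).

1

Chase 2: χ(2) = 7; ψ(7) = 6; φ(6) = 1. Hence (φ ∘ ψ ∘ χ)(2) = 1.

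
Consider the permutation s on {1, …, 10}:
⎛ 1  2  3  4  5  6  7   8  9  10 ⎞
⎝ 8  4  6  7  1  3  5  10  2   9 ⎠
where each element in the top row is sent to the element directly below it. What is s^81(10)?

Tracing 10 → 9 → … returns to 10 after 8 steps, so 10 lies in an 8-cycle (1 8 10 9 2 4 7 5).
Since the cycle has length 8, s^81 acts on it the same as s^1 (81 mod 8 = 1).
Stepping 1 place around the cycle: 10 → 9.

9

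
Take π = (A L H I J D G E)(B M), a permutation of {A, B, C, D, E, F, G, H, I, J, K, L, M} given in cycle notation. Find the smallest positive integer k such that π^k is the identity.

The disjoint cycles have lengths 8, 2, 1, 1, 1.
The order is lcm(8, 2) = 8.

8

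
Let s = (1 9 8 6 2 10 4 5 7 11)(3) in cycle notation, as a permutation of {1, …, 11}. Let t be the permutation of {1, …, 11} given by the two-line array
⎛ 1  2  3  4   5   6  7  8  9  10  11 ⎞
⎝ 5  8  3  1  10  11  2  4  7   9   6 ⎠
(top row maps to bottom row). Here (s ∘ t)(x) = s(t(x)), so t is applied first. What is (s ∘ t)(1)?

t(1) = 5, then s(5) = 7; composing gives (s ∘ t)(1) = 7.

7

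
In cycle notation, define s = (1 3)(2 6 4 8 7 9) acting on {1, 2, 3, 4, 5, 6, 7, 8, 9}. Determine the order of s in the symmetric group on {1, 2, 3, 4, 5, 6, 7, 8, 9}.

The cycle type of s is (6, 2, 1).
The order is lcm(6, 2) = 6.

6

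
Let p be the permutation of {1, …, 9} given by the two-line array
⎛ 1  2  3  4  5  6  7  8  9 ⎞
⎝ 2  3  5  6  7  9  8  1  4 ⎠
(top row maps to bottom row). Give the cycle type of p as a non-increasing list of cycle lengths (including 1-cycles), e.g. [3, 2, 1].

[6, 3]

The disjoint cycles are (1, 2, 3, 5, 7, 8)(4, 6, 9), with lengths 6, 3 in non-increasing order.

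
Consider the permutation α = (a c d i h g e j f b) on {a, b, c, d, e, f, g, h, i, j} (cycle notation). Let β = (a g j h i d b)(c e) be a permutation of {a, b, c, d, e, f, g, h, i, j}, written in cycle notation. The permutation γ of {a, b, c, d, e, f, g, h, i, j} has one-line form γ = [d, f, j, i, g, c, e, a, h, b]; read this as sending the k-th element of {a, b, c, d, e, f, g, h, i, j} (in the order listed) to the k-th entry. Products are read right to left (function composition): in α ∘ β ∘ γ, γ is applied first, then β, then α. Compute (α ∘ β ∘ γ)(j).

c

(α ∘ β ∘ γ)(j) = α(β(γ(j))). γ(j) = b, then β(b) = a, then α(a) = c, so the result is c.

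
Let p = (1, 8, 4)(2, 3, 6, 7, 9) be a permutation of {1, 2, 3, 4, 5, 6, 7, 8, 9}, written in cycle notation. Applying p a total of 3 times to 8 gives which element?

8

8 lies in the 3-cycle (1, 8, 4).
Powers repeat with period 3 on this cycle, and 3 mod 3 = 0, so p^3(8) = p^0(8).
So p^3(8) = 8.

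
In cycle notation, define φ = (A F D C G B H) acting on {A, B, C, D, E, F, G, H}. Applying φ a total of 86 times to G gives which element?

G lies in the 7-cycle (A F D C G B H).
On a 7-cycle, φ^7 is the identity, so φ^86 = φ^2 there (86 ≡ 2 mod 7).
Advancing 2 steps from G: G → B → H.

H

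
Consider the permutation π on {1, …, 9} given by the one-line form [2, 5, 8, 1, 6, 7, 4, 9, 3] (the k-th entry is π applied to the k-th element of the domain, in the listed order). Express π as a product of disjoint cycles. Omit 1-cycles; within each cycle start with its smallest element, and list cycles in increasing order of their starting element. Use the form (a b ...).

Start at 1 and follow images: 1 → 2 → 5 → 6 → 7 → 4 → 1, giving the cycle (1 2 5 6 7 4).
Continuing from each remaining unvisited element yields (1 2 5 6 7 4)(3 8 9).

(1 2 5 6 7 4)(3 8 9)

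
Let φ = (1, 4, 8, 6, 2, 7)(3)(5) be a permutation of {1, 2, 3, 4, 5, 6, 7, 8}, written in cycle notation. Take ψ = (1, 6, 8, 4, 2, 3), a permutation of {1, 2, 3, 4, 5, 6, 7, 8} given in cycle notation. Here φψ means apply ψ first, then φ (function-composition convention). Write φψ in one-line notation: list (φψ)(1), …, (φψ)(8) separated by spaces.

2 3 4 7 5 6 1 8

(φψ)(x) = φ(ψ(x)). Computing each image: φ(ψ(1)) = φ(6) = 2, φ(ψ(2)) = φ(3) = 3, φ(ψ(3)) = φ(1) = 4, φ(ψ(4)) = φ(2) = 7, φ(ψ(5)) = φ(5) = 5, φ(ψ(6)) = φ(8) = 6, φ(ψ(7)) = φ(7) = 1, φ(ψ(8)) = φ(4) = 8.
Hence φψ = [2 3 4 7 5 6 1 8].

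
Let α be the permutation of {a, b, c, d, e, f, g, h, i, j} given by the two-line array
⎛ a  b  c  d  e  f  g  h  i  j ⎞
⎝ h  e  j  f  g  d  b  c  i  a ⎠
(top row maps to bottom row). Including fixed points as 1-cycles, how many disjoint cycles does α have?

4

The cycle decomposition is (a h c j)(b e g)(d f)(i), which has 4 cycles (counting 1-cycles).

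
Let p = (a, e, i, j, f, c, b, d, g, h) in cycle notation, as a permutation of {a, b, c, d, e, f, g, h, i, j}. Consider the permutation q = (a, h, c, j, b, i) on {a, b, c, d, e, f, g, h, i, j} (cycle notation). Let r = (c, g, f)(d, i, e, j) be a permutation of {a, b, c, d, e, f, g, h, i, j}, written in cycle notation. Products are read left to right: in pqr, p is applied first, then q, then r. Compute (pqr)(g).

g

Apply the permutations in order: p(g) = h, then q(h) = c, then r(c) = g. So (pqr)(g) = g.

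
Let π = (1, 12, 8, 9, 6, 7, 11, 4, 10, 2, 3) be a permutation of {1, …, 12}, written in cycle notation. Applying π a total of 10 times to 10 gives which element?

4

10 lies in the 11-cycle (1, 12, 8, 9, 6, 7, 11, 4, 10, 2, 3).
Stepping 10 places around the cycle: 10 → 2 → 3 → 1 → 12 → 8 → 9 → 6 → 7 → 11 → 4.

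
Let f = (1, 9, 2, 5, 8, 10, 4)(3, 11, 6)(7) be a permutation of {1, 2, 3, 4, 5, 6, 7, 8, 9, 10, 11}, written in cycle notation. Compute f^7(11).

6

11 lies in the 3-cycle (3, 11, 6).
Since the cycle has length 3, f^7 acts on it the same as f^1 (7 mod 3 = 1).
Advancing 1 step from 11: 11 → 6.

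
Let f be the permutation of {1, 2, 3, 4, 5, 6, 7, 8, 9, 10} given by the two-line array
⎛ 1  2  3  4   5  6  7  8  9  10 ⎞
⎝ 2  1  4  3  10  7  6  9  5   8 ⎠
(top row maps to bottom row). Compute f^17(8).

Tracing 8 → 9 → … returns to 8 after 4 steps, so 8 lies in a 4-cycle (5 10 8 9).
On a 4-cycle, f^4 is the identity, so f^17 = f^1 there (17 ≡ 1 mod 4).
Stepping 1 place around the cycle: 8 → 9.

9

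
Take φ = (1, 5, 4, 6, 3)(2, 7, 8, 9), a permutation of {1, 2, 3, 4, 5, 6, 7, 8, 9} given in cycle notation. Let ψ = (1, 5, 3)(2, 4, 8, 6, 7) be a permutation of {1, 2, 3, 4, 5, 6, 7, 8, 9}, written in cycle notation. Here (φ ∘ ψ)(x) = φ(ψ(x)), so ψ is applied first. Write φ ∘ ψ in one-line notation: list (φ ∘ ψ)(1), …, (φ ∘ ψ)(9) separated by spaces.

4 6 5 9 1 8 7 3 2

For each element, apply ψ then φ: 1 → 5 → 4; 2 → 4 → 6; 3 → 1 → 5; 4 → 8 → 9; 5 → 3 → 1; 6 → 7 → 8; 7 → 2 → 7; 8 → 6 → 3; 9 → 9 → 2.
So φ ∘ ψ in one-line form is 4 6 5 9 1 8 7 3 2.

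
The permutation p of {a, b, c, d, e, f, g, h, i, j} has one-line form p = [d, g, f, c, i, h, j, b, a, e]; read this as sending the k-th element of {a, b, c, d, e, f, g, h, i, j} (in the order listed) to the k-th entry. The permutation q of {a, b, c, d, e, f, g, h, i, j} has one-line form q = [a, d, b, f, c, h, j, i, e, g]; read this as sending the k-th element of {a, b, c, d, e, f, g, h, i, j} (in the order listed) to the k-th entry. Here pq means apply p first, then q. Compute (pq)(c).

(pq)(c) = q(p(c)). p(c) = f, then q(f) = h. So (pq)(c) = h.

h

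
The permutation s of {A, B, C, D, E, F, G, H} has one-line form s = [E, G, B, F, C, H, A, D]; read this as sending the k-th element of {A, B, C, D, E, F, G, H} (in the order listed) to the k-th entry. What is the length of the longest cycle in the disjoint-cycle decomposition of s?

5

Decomposing into disjoint cycles gives (A E C B G)(D F H); the longest has length 5.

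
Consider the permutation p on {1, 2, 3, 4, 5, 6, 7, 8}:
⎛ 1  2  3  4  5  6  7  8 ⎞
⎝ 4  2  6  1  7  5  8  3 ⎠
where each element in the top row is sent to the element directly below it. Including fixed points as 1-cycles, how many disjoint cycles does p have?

3

The cycle decomposition is (1, 4)(2)(3, 6, 5, 7, 8), which has 3 cycles (counting 1-cycles).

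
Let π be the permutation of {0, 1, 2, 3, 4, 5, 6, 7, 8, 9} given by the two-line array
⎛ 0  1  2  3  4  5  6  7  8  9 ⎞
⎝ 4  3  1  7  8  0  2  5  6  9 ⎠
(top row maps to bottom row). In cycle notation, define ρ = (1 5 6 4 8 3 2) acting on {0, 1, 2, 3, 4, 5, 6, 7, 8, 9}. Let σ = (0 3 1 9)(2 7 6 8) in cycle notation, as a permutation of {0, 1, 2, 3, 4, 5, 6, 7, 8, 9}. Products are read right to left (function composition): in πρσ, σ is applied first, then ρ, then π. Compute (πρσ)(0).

(πρσ)(0) = π(ρ(σ(0))). σ(0) = 3, then ρ(3) = 2, then π(2) = 1, so the result is 1.

1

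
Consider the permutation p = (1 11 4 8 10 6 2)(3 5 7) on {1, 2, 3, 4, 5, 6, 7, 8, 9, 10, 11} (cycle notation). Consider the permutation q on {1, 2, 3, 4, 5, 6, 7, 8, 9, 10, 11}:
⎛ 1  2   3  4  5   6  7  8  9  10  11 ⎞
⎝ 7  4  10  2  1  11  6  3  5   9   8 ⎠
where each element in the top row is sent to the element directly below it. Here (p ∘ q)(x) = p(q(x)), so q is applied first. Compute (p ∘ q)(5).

(p ∘ q)(5) = p(q(5)). q(5) = 1, then p(1) = 11. So (p ∘ q)(5) = 11.

11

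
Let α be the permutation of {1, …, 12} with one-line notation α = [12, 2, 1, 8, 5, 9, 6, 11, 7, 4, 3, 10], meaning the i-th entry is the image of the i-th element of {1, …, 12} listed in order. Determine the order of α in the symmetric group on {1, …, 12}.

Writing α as disjoint cycles, the cycle lengths are 7, 3, 1, 1.
The order of α is the least common multiple of its cycle lengths: lcm(7, 3) = 21.

21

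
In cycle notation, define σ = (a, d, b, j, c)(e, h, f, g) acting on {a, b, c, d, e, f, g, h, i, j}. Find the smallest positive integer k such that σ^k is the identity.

20

The disjoint cycles have lengths 5, 4, 1.
The order of σ is the least common multiple of its cycle lengths: lcm(5, 4) = 20.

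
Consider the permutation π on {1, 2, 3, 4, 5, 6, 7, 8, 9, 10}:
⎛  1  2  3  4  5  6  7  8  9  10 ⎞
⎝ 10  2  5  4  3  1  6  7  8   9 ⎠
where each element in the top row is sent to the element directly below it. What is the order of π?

The disjoint-cycle form of π has cycle lengths 6, 2, 1, 1.
The order of π is the least common multiple of its cycle lengths: lcm(6, 2) = 6.

6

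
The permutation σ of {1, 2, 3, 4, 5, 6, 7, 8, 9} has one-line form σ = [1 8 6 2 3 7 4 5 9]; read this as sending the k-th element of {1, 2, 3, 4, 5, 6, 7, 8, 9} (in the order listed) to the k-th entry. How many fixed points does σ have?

2

The fixed points (elements with σ(x) = x) are {1, 9}, so there are 2.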